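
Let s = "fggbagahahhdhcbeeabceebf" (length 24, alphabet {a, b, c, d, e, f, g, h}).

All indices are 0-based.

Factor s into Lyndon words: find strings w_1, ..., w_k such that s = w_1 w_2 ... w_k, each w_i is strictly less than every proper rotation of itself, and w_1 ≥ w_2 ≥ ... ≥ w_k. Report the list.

["fgg", "b", "agahahhdhcbee", "abceebf"]

emit factor 1: 'fgg' (i=0, period=3)
emit factor 2: 'b' (i=3, period=1)
emit factor 3: 'agahahhdhcbee' (i=4, period=13)
emit factor 4: 'abceebf' (i=17, period=7)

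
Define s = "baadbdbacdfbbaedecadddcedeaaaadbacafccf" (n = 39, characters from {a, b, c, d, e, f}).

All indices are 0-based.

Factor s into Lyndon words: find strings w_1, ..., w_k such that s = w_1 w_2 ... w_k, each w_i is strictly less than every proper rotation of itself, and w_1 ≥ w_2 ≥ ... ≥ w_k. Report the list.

["b", "aadbdbacdfbbaedecadddcede", "aaaadbacafccf"]

emit factor 1: 'b' (i=0, period=1)
emit factor 2: 'aadbdbacdfbbaedecadddcede' (i=1, period=25)
emit factor 3: 'aaaadbacafccf' (i=26, period=13)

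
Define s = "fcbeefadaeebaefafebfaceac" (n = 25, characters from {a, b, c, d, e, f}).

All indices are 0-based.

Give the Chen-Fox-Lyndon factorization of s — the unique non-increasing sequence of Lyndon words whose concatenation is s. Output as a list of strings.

["f", "c", "beef", "adaeebaefafebf", "ace", "ac"]

emit factor 1: 'f' (i=0, period=1)
emit factor 2: 'c' (i=1, period=1)
emit factor 3: 'beef' (i=2, period=4)
emit factor 4: 'adaeebaefafebf' (i=6, period=14)
emit factor 5: 'ace' (i=20, period=3)
emit factor 6: 'ac' (i=23, period=2)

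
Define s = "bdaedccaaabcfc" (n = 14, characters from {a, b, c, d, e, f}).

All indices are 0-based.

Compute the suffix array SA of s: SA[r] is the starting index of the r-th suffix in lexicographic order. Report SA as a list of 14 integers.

rank→(start, suffix):
  0 → (7, 'aaabcfc')
  1 → (8, 'aabcfc')
  2 → (9, 'abcfc')
  3 → (2, 'aedccaaabcfc')
  4 → (10, 'bcfc')
  5 → (0, 'bdaedccaaabcfc')
  6 → (13, 'c')
  7 → (6, 'caaabcfc')
  8 → (5, 'ccaaabcfc')
  9 → (11, 'cfc')
  10 → (1, 'daedccaaabcfc')
  11 → (4, 'dccaaabcfc')
  12 → (3, 'edccaaabcfc')
  13 → (12, 'fc')

[7, 8, 9, 2, 10, 0, 13, 6, 5, 11, 1, 4, 3, 12]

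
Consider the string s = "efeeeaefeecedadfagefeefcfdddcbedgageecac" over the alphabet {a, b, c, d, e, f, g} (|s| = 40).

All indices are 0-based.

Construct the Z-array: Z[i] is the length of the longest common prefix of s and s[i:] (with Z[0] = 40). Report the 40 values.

Z[0]=40
i=1: i≥r, start 0; Z[1]=0
i=2: i≥r, start 0; Z[2]=1 scan→box=[2,3)
i=3: i≥r, start 0; Z[3]=1 scan→box=[3,4)
i=4: i≥r, start 0; Z[4]=1 scan→box=[4,5)
i=5: i≥r, start 0; Z[5]=0
i=6: i≥r, start 0; Z[6]=4 scan→box=[6,10)
i=7: min(r-i=3, Z[1]=0)=0; Z[7]=0
i=8: min(r-i=2, Z[2]=1)=1; Z[8]=1
i=9: min(r-i=1, Z[3]=1)=1; Z[9]=1
i=10: i≥r, start 0; Z[10]=0
i=11: i≥r, start 0; Z[11]=1 scan→box=[11,12)
i=12: i≥r, start 0; Z[12]=0
i=13: i≥r, start 0; Z[13]=0
i=14: i≥r, start 0; Z[14]=0
i=15: i≥r, start 0; Z[15]=0
i=16: i≥r, start 0; Z[16]=0
i=17: i≥r, start 0; Z[17]=0
i=18: i≥r, start 0; Z[18]=4 scan→box=[18,22)
i=19: min(r-i=3, Z[1]=0)=0; Z[19]=0
i=20: min(r-i=2, Z[2]=1)=1; Z[20]=1
i=21: min(r-i=1, Z[3]=1)=1; Z[21]=2 scan→box=[21,23)
i=22: min(r-i=1, Z[1]=0)=0; Z[22]=0
i=23: i≥r, start 0; Z[23]=0
i=24: i≥r, start 0; Z[24]=0
i=25: i≥r, start 0; Z[25]=0
i=26: i≥r, start 0; Z[26]=0
i=27: i≥r, start 0; Z[27]=0
i=28: i≥r, start 0; Z[28]=0
i=29: i≥r, start 0; Z[29]=0
i=30: i≥r, start 0; Z[30]=1 scan→box=[30,31)
i=31: i≥r, start 0; Z[31]=0
i=32: i≥r, start 0; Z[32]=0
i=33: i≥r, start 0; Z[33]=0
i=34: i≥r, start 0; Z[34]=0
i=35: i≥r, start 0; Z[35]=1 scan→box=[35,36)
i=36: i≥r, start 0; Z[36]=1 scan→box=[36,37)
i=37: i≥r, start 0; Z[37]=0
i=38: i≥r, start 0; Z[38]=0
i=39: i≥r, start 0; Z[39]=0

[40, 0, 1, 1, 1, 0, 4, 0, 1, 1, 0, 1, 0, 0, 0, 0, 0, 0, 4, 0, 1, 2, 0, 0, 0, 0, 0, 0, 0, 0, 1, 0, 0, 0, 0, 1, 1, 0, 0, 0]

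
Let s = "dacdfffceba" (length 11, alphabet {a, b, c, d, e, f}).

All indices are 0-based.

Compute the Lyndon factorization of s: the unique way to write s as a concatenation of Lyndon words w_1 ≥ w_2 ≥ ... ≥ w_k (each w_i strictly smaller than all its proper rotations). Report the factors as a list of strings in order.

["d", "acdfffceb", "a"]

emit factor 1: 'd' (i=0, period=1)
emit factor 2: 'acdfffceb' (i=1, period=9)
emit factor 3: 'a' (i=10, period=1)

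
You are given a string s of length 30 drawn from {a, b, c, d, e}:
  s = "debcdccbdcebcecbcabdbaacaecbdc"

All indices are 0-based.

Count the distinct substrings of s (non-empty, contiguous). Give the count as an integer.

423

rank→(start, suffix):
  0 → (21, 'aacaecbdc')
  1 → (17, 'abdbaacaecbdc')
  2 → (22, 'acaecbdc')
  3 → (24, 'aecbdc')
  4 → (20, 'baacaecbdc')
  5 → (15, 'bcabdbaacaecbdc')
  6 → (2, 'bcdccbdcebcecbcabdbaacaecbdc')
  7 → (11, 'bcecbcabdbaacaecbdc')
  8 → (18, 'bdbaacaecbdc')
  9 → (27, 'bdc')
  10 → (7, 'bdcebcecbcabdbaacaecbdc')
  11 → (29, 'c')
  12 → (16, 'cabdbaacaecbdc')
  13 → (23, 'caecbdc')
  14 → (14, 'cbcabdbaacaecbdc')
  15 → (26, 'cbdc')
  16 → (6, 'cbdcebcecbcabdbaacaecbdc')
  17 → (5, 'ccbdcebcecbcabdbaacaecbdc')
  18 → (3, 'cdccbdcebcecbcabdbaacaecbdc')
  19 → (9, 'cebcecbcabdbaacaecbdc')
  20 → (12, 'cecbcabdbaacaecbdc')
  21 → (19, 'dbaacaecbdc')
  22 → (28, 'dc')
  23 → (4, 'dccbdcebcecbcabdbaacaecbdc')
  24 → (8, 'dcebcecbcabdbaacaecbdc')
  25 → (0, 'debcdccbdcebcecbcabdbaacaecbdc')
  26 → (1, 'ebcdccbdcebcecbcabdbaacaecbdc')
  27 → (10, 'ebcecbcabdbaacaecbdc')
  28 → (13, 'ecbcabdbaacaecbdc')
  29 → (25, 'ecbdc')

SA = [21, 17, 22, 24, 20, 15, 2, 11, 18, 27, 7, 29, 16, 23, 14, 26, 6, 5, 3, 9, 12, 19, 28, 4, 8, 0, 1, 10, 13, 25]
rank  pair      lcp
   1  s[21:],s[17:]  1  'a'
   2  s[17:],s[22:]  1  'a'
   3  s[22:],s[24:]  1  'a'
   4  s[24:],s[20:]  0  ''
   5  s[20:],s[15:]  1  'b'
   6  s[15:],s[2:]  2  'bc'
   7  s[2:],s[11:]  2  'bc'
   8  s[11:],s[18:]  1  'b'
   9  s[18:],s[27:]  2  'bd'
  10  s[27:],s[7:]  3  'bdc'
  11  s[7:],s[29:]  0  ''
  12  s[29:],s[16:]  1  'c'
  13  s[16:],s[23:]  2  'ca'
  14  s[23:],s[14:]  1  'c'
  15  s[14:],s[26:]  2  'cb'
  16  s[26:],s[6:]  4  'cbdc'
  17  s[6:],s[5:]  1  'c'
  18  s[5:],s[3:]  1  'c'
  19  s[3:],s[9:]  1  'c'
  20  s[9:],s[12:]  2  'ce'
  21  s[12:],s[19:]  0  ''
  22  s[19:],s[28:]  1  'd'
  23  s[28:],s[4:]  2  'dc'
  24  s[4:],s[8:]  2  'dc'
  25  s[8:],s[0:]  1  'd'
  26  s[0:],s[1:]  0  ''
  27  s[1:],s[10:]  3  'ebc'
  28  s[10:],s[13:]  1  'e'
  29  s[13:],s[25:]  3  'ecb'

n(n+1)/2 = 30·31/2 = 465
Σ LCP = 0 + 1 + 1 + 1 + 0 + 1 + 2 + 2 + 1 + 2 + 3 + 0 + 1 + 2 + 1 + 2 + 4 + 1 + 1 + 1 + 2 + 0 + 1 + 2 + 2 + 1 + 0 + 3 + 1 + 3 = 42
distinct = 465 − 42 = 423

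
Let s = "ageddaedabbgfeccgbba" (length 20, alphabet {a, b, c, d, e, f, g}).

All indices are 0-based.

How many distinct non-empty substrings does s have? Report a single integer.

194

sorted suffixes:
  #0 SA[0]=19  'a'
  #1 SA[1]=8  'abbgfeccgbba'
  #2 SA[2]=5  'aedabbgfeccgbba'
  #3 SA[3]=0  'ageddaedabbgfeccgbba'
  #4 SA[4]=18  'ba'
  #5 SA[5]=17  'bba'
  #6 SA[6]=9  'bbgfeccgbba'
  #7 SA[7]=10  'bgfeccgbba'
  #8 SA[8]=14  'ccgbba'
  #9 SA[9]=15  'cgbba'
  #10 SA[10]=7  'dabbgfeccgbba'
  #11 SA[11]=4  'daedabbgfeccgbba'
  #12 SA[12]=3  'ddaedabbgfeccgbba'
  #13 SA[13]=13  'eccgbba'
  #14 SA[14]=6  'edabbgfeccgbba'
  #15 SA[15]=2  'eddaedabbgfeccgbba'
  #16 SA[16]=12  'feccgbba'
  #17 SA[17]=16  'gbba'
  #18 SA[18]=1  'geddaedabbgfeccgbba'
  #19 SA[19]=11  'gfeccgbba'

SA = [19, 8, 5, 0, 18, 17, 9, 10, 14, 15, 7, 4, 3, 13, 6, 2, 12, 16, 1, 11]
[i] adj suffixes → lcp
  [1] 19/8 → 1 ('a')
  [2] 8/5 → 1 ('a')
  [3] 5/0 → 1 ('a')
  [4] 0/18 → 0 ('')
  [5] 18/17 → 1 ('b')
  [6] 17/9 → 2 ('bb')
  [7] 9/10 → 1 ('b')
  [8] 10/14 → 0 ('')
  [9] 14/15 → 1 ('c')
  [10] 15/7 → 0 ('')
  [11] 7/4 → 2 ('da')
  [12] 4/3 → 1 ('d')
  [13] 3/13 → 0 ('')
  [14] 13/6 → 1 ('e')
  [15] 6/2 → 2 ('ed')
  [16] 2/12 → 0 ('')
  [17] 12/16 → 0 ('')
  [18] 16/1 → 1 ('g')
  [19] 1/11 → 1 ('g')

n(n+1)/2 = 20·21/2 = 210
Σ LCP = 0 + 1 + 1 + 1 + 0 + 1 + 2 + 1 + 0 + 1 + 0 + 2 + 1 + 0 + 1 + 2 + 0 + 0 + 1 + 1 = 16
distinct = 210 − 16 = 194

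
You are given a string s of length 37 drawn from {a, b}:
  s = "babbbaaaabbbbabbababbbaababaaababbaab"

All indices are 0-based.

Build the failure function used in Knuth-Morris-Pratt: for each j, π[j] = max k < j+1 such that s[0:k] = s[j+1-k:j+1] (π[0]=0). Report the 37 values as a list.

[0, 0, 1, 1, 1, 2, 0, 0, 0, 1, 1, 1, 1, 2, 3, 4, 2, 3, 2, 3, 4, 5, 6, 7, 1, 2, 3, 2, 0, 0, 1, 2, 3, 4, 2, 0, 1]

π[0] = 0
j=1 s[j]='a': π[1]=0 (border '')
j=2 s[j]='b': π[2]=1 (border 'b')
j=3 s[j]='b': k: 1→0; π[3]=1 (border 'b')
j=4 s[j]='b': k: 1→0; π[4]=1 (border 'b')
j=5 s[j]='a': π[5]=2 (border 'ba')
j=6 s[j]='a': k: 2→0; π[6]=0 (border '')
j=7 s[j]='a': π[7]=0 (border '')
j=8 s[j]='a': π[8]=0 (border '')
j=9 s[j]='b': π[9]=1 (border 'b')
j=10 s[j]='b': k: 1→0; π[10]=1 (border 'b')
j=11 s[j]='b': k: 1→0; π[11]=1 (border 'b')
j=12 s[j]='b': k: 1→0; π[12]=1 (border 'b')
j=13 s[j]='a': π[13]=2 (border 'ba')
j=14 s[j]='b': π[14]=3 (border 'bab')
j=15 s[j]='b': π[15]=4 (border 'babb')
j=16 s[j]='a': k: 4→1; π[16]=2 (border 'ba')
j=17 s[j]='b': π[17]=3 (border 'bab')
j=18 s[j]='a': k: 3→1; π[18]=2 (border 'ba')
j=19 s[j]='b': π[19]=3 (border 'bab')
j=20 s[j]='b': π[20]=4 (border 'babb')
j=21 s[j]='b': π[21]=5 (border 'babbb')
j=22 s[j]='a': π[22]=6 (border 'babbba')
j=23 s[j]='a': π[23]=7 (border 'babbbaa')
j=24 s[j]='b': k: 7→0; π[24]=1 (border 'b')
j=25 s[j]='a': π[25]=2 (border 'ba')
j=26 s[j]='b': π[26]=3 (border 'bab')
j=27 s[j]='a': k: 3→1; π[27]=2 (border 'ba')
j=28 s[j]='a': k: 2→0; π[28]=0 (border '')
j=29 s[j]='a': π[29]=0 (border '')
j=30 s[j]='b': π[30]=1 (border 'b')
j=31 s[j]='a': π[31]=2 (border 'ba')
j=32 s[j]='b': π[32]=3 (border 'bab')
j=33 s[j]='b': π[33]=4 (border 'babb')
j=34 s[j]='a': k: 4→1; π[34]=2 (border 'ba')
j=35 s[j]='a': k: 2→0; π[35]=0 (border '')
j=36 s[j]='b': π[36]=1 (border 'b')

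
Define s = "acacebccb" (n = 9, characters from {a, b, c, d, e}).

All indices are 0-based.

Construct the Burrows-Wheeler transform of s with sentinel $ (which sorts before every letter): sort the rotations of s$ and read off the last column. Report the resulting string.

b$cceacbac

rank  rotation    last
    0  $acacebccb  b
    1  acacebccb$  $
    2  acebccb$ac  c
    3  b$acacebcc  c
    4  bccb$acace  e
    5  cacebccb$a  a
    6  cb$acacebc  c
    7  ccb$acaceb  b
    8  cebccb$aca  a
    9  ebccb$acac  c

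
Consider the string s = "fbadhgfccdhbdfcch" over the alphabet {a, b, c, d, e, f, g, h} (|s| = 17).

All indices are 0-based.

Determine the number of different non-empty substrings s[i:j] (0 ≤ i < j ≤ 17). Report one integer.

sorted suffixes:
  #0 SA[0]=2  'adhgfccdhbdfcch'
  #1 SA[1]=1  'badhgfccdhbdfcch'
  #2 SA[2]=11  'bdfcch'
  #3 SA[3]=7  'ccdhbdfcch'
  #4 SA[4]=14  'cch'
  #5 SA[5]=8  'cdhbdfcch'
  #6 SA[6]=15  'ch'
  #7 SA[7]=12  'dfcch'
  #8 SA[8]=9  'dhbdfcch'
  #9 SA[9]=3  'dhgfccdhbdfcch'
  #10 SA[10]=0  'fbadhgfccdhbdfcch'
  #11 SA[11]=6  'fccdhbdfcch'
  #12 SA[12]=13  'fcch'
  #13 SA[13]=5  'gfccdhbdfcch'
  #14 SA[14]=16  'h'
  #15 SA[15]=10  'hbdfcch'
  #16 SA[16]=4  'hgfccdhbdfcch'

SA = [2, 1, 11, 7, 14, 8, 15, 12, 9, 3, 0, 6, 13, 5, 16, 10, 4]
i: (SA[i-1],SA[i]) lcp shared
  1: (2,1) 0 ''
  2: (1,11) 1 'b'
  3: (11,7) 0 ''
  4: (7,14) 2 'cc'
  5: (14,8) 1 'c'
  6: (8,15) 1 'c'
  7: (15,12) 0 ''
  8: (12,9) 1 'd'
  9: (9,3) 2 'dh'
  10: (3,0) 0 ''
  11: (0,6) 1 'f'
  12: (6,13) 3 'fcc'
  13: (13,5) 0 ''
  14: (5,16) 0 ''
  15: (16,10) 1 'h'
  16: (10,4) 1 'h'

n(n+1)/2 = 17·18/2 = 153
Σ LCP = 0 + 0 + 1 + 0 + 2 + 1 + 1 + 0 + 1 + 2 + 0 + 1 + 3 + 0 + 0 + 1 + 1 = 14
distinct = 153 − 14 = 139

139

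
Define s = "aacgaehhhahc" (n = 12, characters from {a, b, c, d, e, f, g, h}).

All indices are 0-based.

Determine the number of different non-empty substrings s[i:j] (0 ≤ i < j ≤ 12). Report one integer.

70

rank | idx | suffix
   0 |   0 | aacgaehhhahc
   1 |   1 | acgaehhhahc
   2 |   4 | aehhhahc
   3 |   9 | ahc
   4 |  11 | c
   5 |   2 | cgaehhhahc
   6 |   5 | ehhhahc
   7 |   3 | gaehhhahc
   8 |   8 | hahc
   9 |  10 | hc
  10 |   7 | hhahc
  11 |   6 | hhhahc

SA = [0, 1, 4, 9, 11, 2, 5, 3, 8, 10, 7, 6]
rank  pair      lcp
   1  s[0:],s[1:]  1  'a'
   2  s[1:],s[4:]  1  'a'
   3  s[4:],s[9:]  1  'a'
   4  s[9:],s[11:]  0  ''
   5  s[11:],s[2:]  1  'c'
   6  s[2:],s[5:]  0  ''
   7  s[5:],s[3:]  0  ''
   8  s[3:],s[8:]  0  ''
   9  s[8:],s[10:]  1  'h'
  10  s[10:],s[7:]  1  'h'
  11  s[7:],s[6:]  2  'hh'

n(n+1)/2 = 12·13/2 = 78
Σ LCP = 0 + 1 + 1 + 1 + 0 + 1 + 0 + 0 + 0 + 1 + 1 + 2 = 8
distinct = 78 − 8 = 70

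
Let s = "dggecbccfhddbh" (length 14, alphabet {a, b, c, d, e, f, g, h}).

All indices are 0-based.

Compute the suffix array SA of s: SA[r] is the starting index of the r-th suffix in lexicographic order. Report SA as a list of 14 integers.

[5, 12, 4, 6, 7, 11, 10, 0, 3, 8, 2, 1, 13, 9]

rank | idx | suffix
   0 |   5 | bccfhddbh
   1 |  12 | bh
   2 |   4 | cbccfhddbh
   3 |   6 | ccfhddbh
   4 |   7 | cfhddbh
   5 |  11 | dbh
   6 |  10 | ddbh
   7 |   0 | dggecbccfhddbh
   8 |   3 | ecbccfhddbh
   9 |   8 | fhddbh
  10 |   2 | gecbccfhddbh
  11 |   1 | ggecbccfhddbh
  12 |  13 | h
  13 |   9 | hddbh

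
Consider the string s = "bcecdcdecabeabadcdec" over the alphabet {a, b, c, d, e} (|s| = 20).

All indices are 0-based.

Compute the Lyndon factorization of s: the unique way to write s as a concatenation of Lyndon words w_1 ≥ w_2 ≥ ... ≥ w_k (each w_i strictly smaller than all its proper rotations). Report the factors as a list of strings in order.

emit factor 1: 'bcecdcdec' (i=0, period=9)
emit factor 2: 'abe' (i=9, period=3)
emit factor 3: 'abadcdec' (i=12, period=8)

["bcecdcdec", "abe", "abadcdec"]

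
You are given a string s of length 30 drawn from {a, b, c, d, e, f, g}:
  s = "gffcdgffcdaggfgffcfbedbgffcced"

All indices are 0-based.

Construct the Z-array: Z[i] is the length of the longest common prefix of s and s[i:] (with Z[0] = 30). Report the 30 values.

[30, 0, 0, 0, 0, 5, 0, 0, 0, 0, 0, 1, 2, 0, 4, 0, 0, 0, 0, 0, 0, 0, 0, 4, 0, 0, 0, 0, 0, 0]

Z[0]=30
i=1: outside box; Z[1]=0
i=2: outside box; Z[2]=0
i=3: outside box; Z[3]=0
i=4: outside box; Z[4]=0
i=5: outside box; Z[5]=5 grow→box=[5,10)
i=6: min(r-i=4, Z[1]=0)=0; Z[6]=0
i=7: min(r-i=3, Z[2]=0)=0; Z[7]=0
i=8: min(r-i=2, Z[3]=0)=0; Z[8]=0
i=9: min(r-i=1, Z[4]=0)=0; Z[9]=0
i=10: outside box; Z[10]=0
i=11: outside box; Z[11]=1 grow→box=[11,12)
i=12: outside box; Z[12]=2 grow→box=[12,14)
i=13: min(r-i=1, Z[1]=0)=0; Z[13]=0
i=14: outside box; Z[14]=4 grow→box=[14,18)
i=15: min(r-i=3, Z[1]=0)=0; Z[15]=0
i=16: min(r-i=2, Z[2]=0)=0; Z[16]=0
i=17: min(r-i=1, Z[3]=0)=0; Z[17]=0
i=18: outside box; Z[18]=0
i=19: outside box; Z[19]=0
i=20: outside box; Z[20]=0
i=21: outside box; Z[21]=0
i=22: outside box; Z[22]=0
i=23: outside box; Z[23]=4 grow→box=[23,27)
i=24: min(r-i=3, Z[1]=0)=0; Z[24]=0
i=25: min(r-i=2, Z[2]=0)=0; Z[25]=0
i=26: min(r-i=1, Z[3]=0)=0; Z[26]=0
i=27: outside box; Z[27]=0
i=28: outside box; Z[28]=0
i=29: outside box; Z[29]=0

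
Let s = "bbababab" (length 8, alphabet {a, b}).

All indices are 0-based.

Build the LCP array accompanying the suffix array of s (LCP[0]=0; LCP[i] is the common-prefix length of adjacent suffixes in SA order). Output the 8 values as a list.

[0, 2, 4, 0, 1, 3, 5, 1]

sorted suffixes:
  #0 SA[0]=6  'ab'
  #1 SA[1]=4  'abab'
  #2 SA[2]=2  'ababab'
  #3 SA[3]=7  'b'
  #4 SA[4]=5  'bab'
  #5 SA[5]=3  'babab'
  #6 SA[6]=1  'bababab'
  #7 SA[7]=0  'bbababab'

SA = [6, 4, 2, 7, 5, 3, 1, 0]
rank  pair      lcp
   1  s[6:],s[4:]  2  'ab'
   2  s[4:],s[2:]  4  'abab'
   3  s[2:],s[7:]  0  ''
   4  s[7:],s[5:]  1  'b'
   5  s[5:],s[3:]  3  'bab'
   6  s[3:],s[1:]  5  'babab'
   7  s[1:],s[0:]  1  'b'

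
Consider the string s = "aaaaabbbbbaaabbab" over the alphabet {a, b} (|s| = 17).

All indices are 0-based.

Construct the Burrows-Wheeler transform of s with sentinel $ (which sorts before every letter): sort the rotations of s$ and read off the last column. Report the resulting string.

rank  rotation            last
    0  $aaaaabbbbbaaabbab  b
    1  aaaaabbbbbaaabbab$  $
    2  aaaabbbbbaaabbab$a  a
    3  aaabbab$aaaaabbbbb  b
    4  aaabbbbbaaabbab$aa  a
    5  aabbab$aaaaabbbbba  a
    6  aabbbbbaaabbab$aaa  a
    7  ab$aaaaabbbbbaaabb  b
    8  abbab$aaaaabbbbbaa  a
    9  abbbbbaaabbab$aaaa  a
   10  b$aaaaabbbbbaaabba  a
   11  baaabbab$aaaaabbbb  b
   12  bab$aaaaabbbbbaaab  b
   13  bbaaabbab$aaaaabbb  b
   14  bbab$aaaaabbbbbaaa  a
   15  bbbaaabbab$aaaaabb  b
   16  bbbbaaabbab$aaaaab  b
   17  bbbbbaaabbab$aaaaa  a

b$abaaabaaabbbabba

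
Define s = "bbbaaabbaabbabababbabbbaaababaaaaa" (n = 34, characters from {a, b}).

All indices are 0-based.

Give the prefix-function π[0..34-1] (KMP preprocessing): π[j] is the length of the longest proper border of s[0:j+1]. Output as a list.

π[0] = 0
j=1 s[j]='b': π[1]=1 (border 'b')
j=2 s[j]='b': π[2]=2 (border 'bb')
j=3 s[j]='a': k: 2→1→0; π[3]=0 (border '')
j=4 s[j]='a': π[4]=0 (border '')
j=5 s[j]='a': π[5]=0 (border '')
j=6 s[j]='b': π[6]=1 (border 'b')
j=7 s[j]='b': π[7]=2 (border 'bb')
j=8 s[j]='a': k: 2→1→0; π[8]=0 (border '')
j=9 s[j]='a': π[9]=0 (border '')
j=10 s[j]='b': π[10]=1 (border 'b')
j=11 s[j]='b': π[11]=2 (border 'bb')
j=12 s[j]='a': k: 2→1→0; π[12]=0 (border '')
j=13 s[j]='b': π[13]=1 (border 'b')
j=14 s[j]='a': k: 1→0; π[14]=0 (border '')
j=15 s[j]='b': π[15]=1 (border 'b')
j=16 s[j]='a': k: 1→0; π[16]=0 (border '')
j=17 s[j]='b': π[17]=1 (border 'b')
j=18 s[j]='b': π[18]=2 (border 'bb')
j=19 s[j]='a': k: 2→1→0; π[19]=0 (border '')
j=20 s[j]='b': π[20]=1 (border 'b')
j=21 s[j]='b': π[21]=2 (border 'bb')
j=22 s[j]='b': π[22]=3 (border 'bbb')
j=23 s[j]='a': π[23]=4 (border 'bbba')
j=24 s[j]='a': π[24]=5 (border 'bbbaa')
j=25 s[j]='a': π[25]=6 (border 'bbbaaa')
j=26 s[j]='b': π[26]=7 (border 'bbbaaab')
j=27 s[j]='a': k: 7→1→0; π[27]=0 (border '')
j=28 s[j]='b': π[28]=1 (border 'b')
j=29 s[j]='a': k: 1→0; π[29]=0 (border '')
j=30 s[j]='a': π[30]=0 (border '')
j=31 s[j]='a': π[31]=0 (border '')
j=32 s[j]='a': π[32]=0 (border '')
j=33 s[j]='a': π[33]=0 (border '')

[0, 1, 2, 0, 0, 0, 1, 2, 0, 0, 1, 2, 0, 1, 0, 1, 0, 1, 2, 0, 1, 2, 3, 4, 5, 6, 7, 0, 1, 0, 0, 0, 0, 0]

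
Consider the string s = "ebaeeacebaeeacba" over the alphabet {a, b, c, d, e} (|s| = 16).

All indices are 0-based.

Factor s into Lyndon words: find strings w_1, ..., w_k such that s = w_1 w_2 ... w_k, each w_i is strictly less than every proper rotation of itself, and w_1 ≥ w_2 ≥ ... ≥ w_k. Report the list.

["e", "b", "aee", "acebaee", "acb", "a"]

emit factor 1: 'e' (i=0, period=1)
emit factor 2: 'b' (i=1, period=1)
emit factor 3: 'aee' (i=2, period=3)
emit factor 4: 'acebaee' (i=5, period=7)
emit factor 5: 'acb' (i=12, period=3)
emit factor 6: 'a' (i=15, period=1)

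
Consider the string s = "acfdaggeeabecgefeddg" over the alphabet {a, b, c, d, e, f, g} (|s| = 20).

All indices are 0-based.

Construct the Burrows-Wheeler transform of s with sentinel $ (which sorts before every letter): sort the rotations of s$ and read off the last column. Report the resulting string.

ge$daaefedebfggcedgca

rank  rotation               last
    0  $acfdaggeeabecgefeddg  g
    1  abecgefeddg$acfdaggee  e
    2  acfdaggeeabecgefeddg$  $
    3  aggeeabecgefeddg$acfd  d
    4  becgefeddg$acfdaggeea  a
    5  cfdaggeeabecgefeddg$a  a
    6  cgefeddg$acfdaggeeabe  e
    7  daggeeabecgefeddg$acf  f
    8  ddg$acfdaggeeabecgefe  e
    9  dg$acfdaggeeabecgefed  d
   10  eabecgefeddg$acfdagge  e
   11  ecgefeddg$acfdaggeeab  b
   12  eddg$acfdaggeeabecgef  f
   13  eeabecgefeddg$acfdagg  g
   14  efeddg$acfdaggeeabecg  g
   15  fdaggeeabecgefeddg$ac  c
   16  feddg$acfdaggeeabecge  e
   17  g$acfdaggeeabecgefedd  d
   18  geeabecgefeddg$acfdag  g
   19  gefeddg$acfdaggeeabec  c
   20  ggeeabecgefeddg$acfda  a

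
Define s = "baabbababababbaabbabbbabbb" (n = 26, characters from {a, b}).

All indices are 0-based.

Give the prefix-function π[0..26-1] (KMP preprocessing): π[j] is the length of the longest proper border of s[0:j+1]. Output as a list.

π[0] = 0
j=1 s[j]='a': π[1]=0 (border '')
j=2 s[j]='a': π[2]=0 (border '')
j=3 s[j]='b': π[3]=1 (border 'b')
j=4 s[j]='b': k: 1→0; π[4]=1 (border 'b')
j=5 s[j]='a': π[5]=2 (border 'ba')
j=6 s[j]='b': k: 2→0; π[6]=1 (border 'b')
j=7 s[j]='a': π[7]=2 (border 'ba')
j=8 s[j]='b': k: 2→0; π[8]=1 (border 'b')
j=9 s[j]='a': π[9]=2 (border 'ba')
j=10 s[j]='b': k: 2→0; π[10]=1 (border 'b')
j=11 s[j]='a': π[11]=2 (border 'ba')
j=12 s[j]='b': k: 2→0; π[12]=1 (border 'b')
j=13 s[j]='b': k: 1→0; π[13]=1 (border 'b')
j=14 s[j]='a': π[14]=2 (border 'ba')
j=15 s[j]='a': π[15]=3 (border 'baa')
j=16 s[j]='b': π[16]=4 (border 'baab')
j=17 s[j]='b': π[17]=5 (border 'baabb')
j=18 s[j]='a': π[18]=6 (border 'baabba')
j=19 s[j]='b': π[19]=7 (border 'baabbab')
j=20 s[j]='b': k: 7→1→0; π[20]=1 (border 'b')
j=21 s[j]='b': k: 1→0; π[21]=1 (border 'b')
j=22 s[j]='a': π[22]=2 (border 'ba')
j=23 s[j]='b': k: 2→0; π[23]=1 (border 'b')
j=24 s[j]='b': k: 1→0; π[24]=1 (border 'b')
j=25 s[j]='b': k: 1→0; π[25]=1 (border 'b')

[0, 0, 0, 1, 1, 2, 1, 2, 1, 2, 1, 2, 1, 1, 2, 3, 4, 5, 6, 7, 1, 1, 2, 1, 1, 1]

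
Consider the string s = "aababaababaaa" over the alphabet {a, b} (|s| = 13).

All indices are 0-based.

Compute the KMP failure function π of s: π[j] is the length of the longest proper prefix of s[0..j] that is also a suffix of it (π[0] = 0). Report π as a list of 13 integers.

π[0] = 0
j=1 s[j]='a': π[1]=1 (border 'a')
j=2 s[j]='b': k: 1→0; π[2]=0 (border '')
j=3 s[j]='a': π[3]=1 (border 'a')
j=4 s[j]='b': k: 1→0; π[4]=0 (border '')
j=5 s[j]='a': π[5]=1 (border 'a')
j=6 s[j]='a': π[6]=2 (border 'aa')
j=7 s[j]='b': π[7]=3 (border 'aab')
j=8 s[j]='a': π[8]=4 (border 'aaba')
j=9 s[j]='b': π[9]=5 (border 'aabab')
j=10 s[j]='a': π[10]=6 (border 'aababa')
j=11 s[j]='a': π[11]=7 (border 'aababaa')
j=12 s[j]='a': k: 7→2→1; π[12]=2 (border 'aa')

[0, 1, 0, 1, 0, 1, 2, 3, 4, 5, 6, 7, 2]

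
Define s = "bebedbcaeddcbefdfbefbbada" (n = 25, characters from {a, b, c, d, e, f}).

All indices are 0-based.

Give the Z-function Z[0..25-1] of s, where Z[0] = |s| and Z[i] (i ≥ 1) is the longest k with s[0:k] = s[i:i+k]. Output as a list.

Z[0]=25
i=1: fresh scan; Z[1]=0
i=2: fresh scan; Z[2]=2 grow→box=[2,4)
i=3: min(r-i=1, Z[1]=0)=0; Z[3]=0
i=4: fresh scan; Z[4]=0
i=5: fresh scan; Z[5]=1 grow→box=[5,6)
i=6: fresh scan; Z[6]=0
i=7: fresh scan; Z[7]=0
i=8: fresh scan; Z[8]=0
i=9: fresh scan; Z[9]=0
i=10: fresh scan; Z[10]=0
i=11: fresh scan; Z[11]=0
i=12: fresh scan; Z[12]=2 grow→box=[12,14)
i=13: min(r-i=1, Z[1]=0)=0; Z[13]=0
i=14: fresh scan; Z[14]=0
i=15: fresh scan; Z[15]=0
i=16: fresh scan; Z[16]=0
i=17: fresh scan; Z[17]=2 grow→box=[17,19)
i=18: min(r-i=1, Z[1]=0)=0; Z[18]=0
i=19: fresh scan; Z[19]=0
i=20: fresh scan; Z[20]=1 grow→box=[20,21)
i=21: fresh scan; Z[21]=1 grow→box=[21,22)
i=22: fresh scan; Z[22]=0
i=23: fresh scan; Z[23]=0
i=24: fresh scan; Z[24]=0

[25, 0, 2, 0, 0, 1, 0, 0, 0, 0, 0, 0, 2, 0, 0, 0, 0, 2, 0, 0, 1, 1, 0, 0, 0]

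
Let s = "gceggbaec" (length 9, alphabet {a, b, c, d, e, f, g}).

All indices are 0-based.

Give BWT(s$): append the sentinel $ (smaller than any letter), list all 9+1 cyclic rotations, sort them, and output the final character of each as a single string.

rank  rotation    last
    0  $gceggbaec  c
    1  aec$gceggb  b
    2  baec$gcegg  g
    3  c$gceggbae  e
    4  ceggbaec$g  g
    5  ec$gceggba  a
    6  eggbaec$gc  c
    7  gbaec$gceg  g
    8  gceggbaec$  $
    9  ggbaec$gce  e

cbgegacg$e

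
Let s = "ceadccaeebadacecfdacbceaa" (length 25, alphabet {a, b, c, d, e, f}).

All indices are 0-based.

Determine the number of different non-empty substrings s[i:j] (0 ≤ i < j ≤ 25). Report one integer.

rank→(start, suffix):
  0 → (24, 'a')
  1 → (23, 'aa')
  2 → (18, 'acbceaa')
  3 → (12, 'acecfdacbceaa')
  4 → (10, 'adacecfdacbceaa')
  5 → (2, 'adccaeebadacecfdacbceaa')
  6 → (6, 'aeebadacecfdacbceaa')
  7 → (9, 'badacecfdacbceaa')
  8 → (20, 'bceaa')
  9 → (5, 'caeebadacecfdacbceaa')
  10 → (19, 'cbceaa')
  11 → (4, 'ccaeebadacecfdacbceaa')
  12 → (21, 'ceaa')
  13 → (0, 'ceadccaeebadacecfdacbceaa')
  14 → (13, 'cecfdacbceaa')
  15 → (15, 'cfdacbceaa')
  16 → (17, 'dacbceaa')
  17 → (11, 'dacecfdacbceaa')
  18 → (3, 'dccaeebadacecfdacbceaa')
  19 → (22, 'eaa')
  20 → (1, 'eadccaeebadacecfdacbceaa')
  21 → (8, 'ebadacecfdacbceaa')
  22 → (14, 'ecfdacbceaa')
  23 → (7, 'eebadacecfdacbceaa')
  24 → (16, 'fdacbceaa')

SA = [24, 23, 18, 12, 10, 2, 6, 9, 20, 5, 19, 4, 21, 0, 13, 15, 17, 11, 3, 22, 1, 8, 14, 7, 16]
rank  pair      lcp
   1  s[24:],s[23:]  1  'a'
   2  s[23:],s[18:]  1  'a'
   3  s[18:],s[12:]  2  'ac'
   4  s[12:],s[10:]  1  'a'
   5  s[10:],s[2:]  2  'ad'
   6  s[2:],s[6:]  1  'a'
   7  s[6:],s[9:]  0  ''
   8  s[9:],s[20:]  1  'b'
   9  s[20:],s[5:]  0  ''
  10  s[5:],s[19:]  1  'c'
  11  s[19:],s[4:]  1  'c'
  12  s[4:],s[21:]  1  'c'
  13  s[21:],s[0:]  3  'cea'
  14  s[0:],s[13:]  2  'ce'
  15  s[13:],s[15:]  1  'c'
  16  s[15:],s[17:]  0  ''
  17  s[17:],s[11:]  3  'dac'
  18  s[11:],s[3:]  1  'd'
  19  s[3:],s[22:]  0  ''
  20  s[22:],s[1:]  2  'ea'
  21  s[1:],s[8:]  1  'e'
  22  s[8:],s[14:]  1  'e'
  23  s[14:],s[7:]  1  'e'
  24  s[7:],s[16:]  0  ''

n(n+1)/2 = 25·26/2 = 325
Σ LCP = 0 + 1 + 1 + 2 + 1 + 2 + 1 + 0 + 1 + 0 + 1 + 1 + 1 + 3 + 2 + 1 + 0 + 3 + 1 + 0 + 2 + 1 + 1 + 1 + 0 = 27
distinct = 325 − 27 = 298

298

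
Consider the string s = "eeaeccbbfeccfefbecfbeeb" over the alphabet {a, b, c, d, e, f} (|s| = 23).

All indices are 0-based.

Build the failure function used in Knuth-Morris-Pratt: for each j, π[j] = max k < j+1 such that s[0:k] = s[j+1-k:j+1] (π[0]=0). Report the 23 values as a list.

[0, 1, 0, 1, 0, 0, 0, 0, 0, 1, 0, 0, 0, 1, 0, 0, 1, 0, 0, 0, 1, 2, 0]

π[0] = 0
j=1 s[j]='e': π[1]=1 (border 'e')
j=2 s[j]='a': k: 1→0; π[2]=0 (border '')
j=3 s[j]='e': π[3]=1 (border 'e')
j=4 s[j]='c': k: 1→0; π[4]=0 (border '')
j=5 s[j]='c': π[5]=0 (border '')
j=6 s[j]='b': π[6]=0 (border '')
j=7 s[j]='b': π[7]=0 (border '')
j=8 s[j]='f': π[8]=0 (border '')
j=9 s[j]='e': π[9]=1 (border 'e')
j=10 s[j]='c': k: 1→0; π[10]=0 (border '')
j=11 s[j]='c': π[11]=0 (border '')
j=12 s[j]='f': π[12]=0 (border '')
j=13 s[j]='e': π[13]=1 (border 'e')
j=14 s[j]='f': k: 1→0; π[14]=0 (border '')
j=15 s[j]='b': π[15]=0 (border '')
j=16 s[j]='e': π[16]=1 (border 'e')
j=17 s[j]='c': k: 1→0; π[17]=0 (border '')
j=18 s[j]='f': π[18]=0 (border '')
j=19 s[j]='b': π[19]=0 (border '')
j=20 s[j]='e': π[20]=1 (border 'e')
j=21 s[j]='e': π[21]=2 (border 'ee')
j=22 s[j]='b': k: 2→1→0; π[22]=0 (border '')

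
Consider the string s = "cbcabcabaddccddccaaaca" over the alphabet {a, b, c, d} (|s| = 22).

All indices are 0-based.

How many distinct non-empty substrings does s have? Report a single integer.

rank | idx | suffix
   0 |  21 | a
   1 |  17 | aaaca
   2 |  18 | aaca
   3 |   6 | abaddccddccaaaca
   4 |   3 | abcabaddccddccaaaca
   5 |  19 | aca
   6 |   8 | addccddccaaaca
   7 |   7 | baddccddccaaaca
   8 |   4 | bcabaddccddccaaaca
   9 |   1 | bcabcabaddccddccaaaca
  10 |  20 | ca
  11 |  16 | caaaca
  12 |   5 | cabaddccddccaaaca
  13 |   2 | cabcabaddccddccaaaca
  14 |   0 | cbcabcabaddccddccaaaca
  15 |  15 | ccaaaca
  16 |  11 | ccddccaaaca
  17 |  12 | cddccaaaca
  18 |  14 | dccaaaca
  19 |  10 | dccddccaaaca
  20 |  13 | ddccaaaca
  21 |   9 | ddccddccaaaca

SA = [21, 17, 18, 6, 3, 19, 8, 7, 4, 1, 20, 16, 5, 2, 0, 15, 11, 12, 14, 10, 13, 9]
rank  pair      lcp
   1  s[21:],s[17:]  1  'a'
   2  s[17:],s[18:]  2  'aa'
   3  s[18:],s[6:]  1  'a'
   4  s[6:],s[3:]  2  'ab'
   5  s[3:],s[19:]  1  'a'
   6  s[19:],s[8:]  1  'a'
   7  s[8:],s[7:]  0  ''
   8  s[7:],s[4:]  1  'b'
   9  s[4:],s[1:]  4  'bcab'
  10  s[1:],s[20:]  0  ''
  11  s[20:],s[16:]  2  'ca'
  12  s[16:],s[5:]  2  'ca'
  13  s[5:],s[2:]  3  'cab'
  14  s[2:],s[0:]  1  'c'
  15  s[0:],s[15:]  1  'c'
  16  s[15:],s[11:]  2  'cc'
  17  s[11:],s[12:]  1  'c'
  18  s[12:],s[14:]  0  ''
  19  s[14:],s[10:]  3  'dcc'
  20  s[10:],s[13:]  1  'd'
  21  s[13:],s[9:]  4  'ddcc'

n(n+1)/2 = 22·23/2 = 253
Σ LCP = 0 + 1 + 2 + 1 + 2 + 1 + 1 + 0 + 1 + 4 + 0 + 2 + 2 + 3 + 1 + 1 + 2 + 1 + 0 + 3 + 1 + 4 = 33
distinct = 253 − 33 = 220

220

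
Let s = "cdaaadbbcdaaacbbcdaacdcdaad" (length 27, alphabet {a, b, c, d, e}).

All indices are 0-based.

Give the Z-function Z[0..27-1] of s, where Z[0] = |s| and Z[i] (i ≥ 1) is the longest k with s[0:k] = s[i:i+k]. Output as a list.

[27, 0, 0, 0, 0, 0, 0, 0, 5, 0, 0, 0, 0, 1, 0, 0, 4, 0, 0, 0, 2, 0, 4, 0, 0, 0, 0]

Z[0]=27
i=1: i≥r, start 0; Z[1]=0
i=2: i≥r, start 0; Z[2]=0
i=3: i≥r, start 0; Z[3]=0
i=4: i≥r, start 0; Z[4]=0
i=5: i≥r, start 0; Z[5]=0
i=6: i≥r, start 0; Z[6]=0
i=7: i≥r, start 0; Z[7]=0
i=8: i≥r, start 0; Z[8]=5 extend→box=[8,13)
i=9: min(r-i=4, Z[1]=0)=0; Z[9]=0
i=10: min(r-i=3, Z[2]=0)=0; Z[10]=0
i=11: min(r-i=2, Z[3]=0)=0; Z[11]=0
i=12: min(r-i=1, Z[4]=0)=0; Z[12]=0
i=13: i≥r, start 0; Z[13]=1 extend→box=[13,14)
i=14: i≥r, start 0; Z[14]=0
i=15: i≥r, start 0; Z[15]=0
i=16: i≥r, start 0; Z[16]=4 extend→box=[16,20)
i=17: min(r-i=3, Z[1]=0)=0; Z[17]=0
i=18: min(r-i=2, Z[2]=0)=0; Z[18]=0
i=19: min(r-i=1, Z[3]=0)=0; Z[19]=0
i=20: i≥r, start 0; Z[20]=2 extend→box=[20,22)
i=21: min(r-i=1, Z[1]=0)=0; Z[21]=0
i=22: i≥r, start 0; Z[22]=4 extend→box=[22,26)
i=23: min(r-i=3, Z[1]=0)=0; Z[23]=0
i=24: min(r-i=2, Z[2]=0)=0; Z[24]=0
i=25: min(r-i=1, Z[3]=0)=0; Z[25]=0
i=26: i≥r, start 0; Z[26]=0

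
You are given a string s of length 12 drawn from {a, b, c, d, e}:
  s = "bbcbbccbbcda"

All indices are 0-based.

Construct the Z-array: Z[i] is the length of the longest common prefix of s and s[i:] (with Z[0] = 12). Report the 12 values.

[12, 1, 0, 3, 1, 0, 0, 3, 1, 0, 0, 0]

Z[0]=12
i=1: outside box; Z[1]=1 grow→box=[1,2)
i=2: outside box; Z[2]=0
i=3: outside box; Z[3]=3 grow→box=[3,6)
i=4: min(r-i=2, Z[1]=1)=1; Z[4]=1
i=5: min(r-i=1, Z[2]=0)=0; Z[5]=0
i=6: outside box; Z[6]=0
i=7: outside box; Z[7]=3 grow→box=[7,10)
i=8: min(r-i=2, Z[1]=1)=1; Z[8]=1
i=9: min(r-i=1, Z[2]=0)=0; Z[9]=0
i=10: outside box; Z[10]=0
i=11: outside box; Z[11]=0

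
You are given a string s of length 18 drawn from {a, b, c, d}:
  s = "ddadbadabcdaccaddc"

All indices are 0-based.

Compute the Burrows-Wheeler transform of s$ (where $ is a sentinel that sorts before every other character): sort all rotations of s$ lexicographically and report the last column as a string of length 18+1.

rank  rotation             last
    0  $ddadbadabcdaccaddc  c
    1  abcdaccaddc$ddadbad  d
    2  accaddc$ddadbadabcd  d
    3  adabcdaccaddc$ddadb  b
    4  adbadabcdaccaddc$dd  d
    5  addc$ddadbadabcdacc  c
    6  badabcdaccaddc$ddad  d
    7  bcdaccaddc$ddadbada  a
    8  c$ddadbadabcdaccadd  d
    9  caddc$ddadbadabcdac  c
   10  ccaddc$ddadbadabcda  a
   11  cdaccaddc$ddadbadab  b
   12  dabcdaccaddc$ddadba  a
   13  daccaddc$ddadbadabc  c
   14  dadbadabcdaccaddc$d  d
   15  dbadabcdaccaddc$dda  a
   16  dc$ddadbadabcdaccad  d
   17  ddadbadabcdaccaddc$  $
   18  ddc$ddadbadabcdacca  a

cddbdcdadcabacdad$a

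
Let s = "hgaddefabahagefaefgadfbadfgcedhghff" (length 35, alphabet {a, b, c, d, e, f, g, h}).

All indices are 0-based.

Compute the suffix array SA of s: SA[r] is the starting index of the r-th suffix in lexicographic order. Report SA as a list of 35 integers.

[7, 2, 19, 23, 15, 11, 9, 22, 8, 27, 3, 4, 20, 24, 29, 28, 5, 13, 16, 34, 6, 14, 21, 33, 17, 25, 1, 18, 26, 12, 31, 10, 32, 0, 30]

sorted suffixes:
  #0 SA[0]=7  'abahagefaefgadfbadfgcedhghff'
  #1 SA[1]=2  'addefabahagefaefgadfbadfgcedhghff'
  #2 SA[2]=19  'adfbadfgcedhghff'
  #3 SA[3]=23  'adfgcedhghff'
  #4 SA[4]=15  'aefgadfbadfgcedhghff'
  #5 SA[5]=11  'agefaefgadfbadfgcedhghff'
  #6 SA[6]=9  'ahagefaefgadfbadfgcedhghff'
  #7 SA[7]=22  'badfgcedhghff'
  #8 SA[8]=8  'bahagefaefgadfbadfgcedhghff'
  #9 SA[9]=27  'cedhghff'
  #10 SA[10]=3  'ddefabahagefaefgadfbadfgcedhghff'
  #11 SA[11]=4  'defabahagefaefgadfbadfgcedhghff'
  #12 SA[12]=20  'dfbadfgcedhghff'
  #13 SA[13]=24  'dfgcedhghff'
  #14 SA[14]=29  'dhghff'
  #15 SA[15]=28  'edhghff'
  #16 SA[16]=5  'efabahagefaefgadfbadfgcedhghff'
  #17 SA[17]=13  'efaefgadfbadfgcedhghff'
  #18 SA[18]=16  'efgadfbadfgcedhghff'
  #19 SA[19]=34  'f'
  #20 SA[20]=6  'fabahagefaefgadfbadfgcedhghff'
  #21 SA[21]=14  'faefgadfbadfgcedhghff'
  #22 SA[22]=21  'fbadfgcedhghff'
  #23 SA[23]=33  'ff'
  #24 SA[24]=17  'fgadfbadfgcedhghff'
  #25 SA[25]=25  'fgcedhghff'
  #26 SA[26]=1  'gaddefabahagefaefgadfbadfgcedhghff'
  #27 SA[27]=18  'gadfbadfgcedhghff'
  #28 SA[28]=26  'gcedhghff'
  #29 SA[29]=12  'gefaefgadfbadfgcedhghff'
  #30 SA[30]=31  'ghff'
  #31 SA[31]=10  'hagefaefgadfbadfgcedhghff'
  #32 SA[32]=32  'hff'
  #33 SA[33]=0  'hgaddefabahagefaefgadfbadfgcedhghff'
  #34 SA[34]=30  'hghff'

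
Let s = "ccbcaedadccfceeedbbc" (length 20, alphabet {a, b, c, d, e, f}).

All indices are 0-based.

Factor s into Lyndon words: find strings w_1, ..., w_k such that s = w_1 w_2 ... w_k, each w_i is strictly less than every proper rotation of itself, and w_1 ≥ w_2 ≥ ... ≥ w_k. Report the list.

["c", "c", "bc", "aed", "adccfceeedbbc"]

emit factor 1: 'c' (i=0, period=1)
emit factor 2: 'c' (i=1, period=1)
emit factor 3: 'bc' (i=2, period=2)
emit factor 4: 'aed' (i=4, period=3)
emit factor 5: 'adccfceeedbbc' (i=7, period=13)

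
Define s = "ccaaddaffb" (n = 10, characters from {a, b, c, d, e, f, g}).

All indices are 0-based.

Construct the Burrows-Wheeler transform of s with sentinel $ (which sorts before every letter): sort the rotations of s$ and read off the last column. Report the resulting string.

rank  rotation     last
    0  $ccaaddaffb  b
    1  aaddaffb$cc  c
    2  addaffb$cca  a
    3  affb$ccaadd  d
    4  b$ccaaddaff  f
    5  caaddaffb$c  c
    6  ccaaddaffb$  $
    7  daffb$ccaad  d
    8  ddaffb$ccaa  a
    9  fb$ccaaddaf  f
   10  ffb$ccaadda  a

bcadfc$dafa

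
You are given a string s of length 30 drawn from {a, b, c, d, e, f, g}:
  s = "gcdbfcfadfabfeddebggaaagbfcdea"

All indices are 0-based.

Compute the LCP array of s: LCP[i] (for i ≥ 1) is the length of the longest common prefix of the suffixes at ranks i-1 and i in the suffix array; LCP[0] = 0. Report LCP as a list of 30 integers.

[0, 1, 2, 1, 1, 1, 0, 3, 2, 1, 0, 2, 1, 0, 1, 1, 2, 1, 0, 1, 1, 0, 2, 1, 2, 1, 0, 1, 1, 1]

sorted suffixes:
  #0 SA[0]=29  'a'
  #1 SA[1]=20  'aaagbfcdea'
  #2 SA[2]=21  'aagbfcdea'
  #3 SA[3]=10  'abfeddebggaaagbfcdea'
  #4 SA[4]=7  'adfabfeddebggaaagbfcdea'
  #5 SA[5]=22  'agbfcdea'
  #6 SA[6]=24  'bfcdea'
  #7 SA[7]=3  'bfcfadfabfeddebggaaagbfcdea'
  #8 SA[8]=11  'bfeddebggaaagbfcdea'
  #9 SA[9]=17  'bggaaagbfcdea'
  #10 SA[10]=1  'cdbfcfadfabfeddebggaaagbfcdea'
  #11 SA[11]=26  'cdea'
  #12 SA[12]=5  'cfadfabfeddebggaaagbfcdea'
  #13 SA[13]=2  'dbfcfadfabfeddebggaaagbfcdea'
  #14 SA[14]=14  'ddebggaaagbfcdea'
  #15 SA[15]=27  'dea'
  #16 SA[16]=15  'debggaaagbfcdea'
  #17 SA[17]=8  'dfabfeddebggaaagbfcdea'
  #18 SA[18]=28  'ea'
  #19 SA[19]=16  'ebggaaagbfcdea'
  #20 SA[20]=13  'eddebggaaagbfcdea'
  #21 SA[21]=9  'fabfeddebggaaagbfcdea'
  #22 SA[22]=6  'fadfabfeddebggaaagbfcdea'
  #23 SA[23]=25  'fcdea'
  #24 SA[24]=4  'fcfadfabfeddebggaaagbfcdea'
  #25 SA[25]=12  'feddebggaaagbfcdea'
  #26 SA[26]=19  'gaaagbfcdea'
  #27 SA[27]=23  'gbfcdea'
  #28 SA[28]=0  'gcdbfcfadfabfeddebggaaagbfcdea'
  #29 SA[29]=18  'ggaaagbfcdea'

SA = [29, 20, 21, 10, 7, 22, 24, 3, 11, 17, 1, 26, 5, 2, 14, 27, 15, 8, 28, 16, 13, 9, 6, 25, 4, 12, 19, 23, 0, 18]
i: (SA[i-1],SA[i]) lcp shared
  1: (29,20) 1 'a'
  2: (20,21) 2 'aa'
  3: (21,10) 1 'a'
  4: (10,7) 1 'a'
  5: (7,22) 1 'a'
  6: (22,24) 0 ''
  7: (24,3) 3 'bfc'
  8: (3,11) 2 'bf'
  9: (11,17) 1 'b'
  10: (17,1) 0 ''
  11: (1,26) 2 'cd'
  12: (26,5) 1 'c'
  13: (5,2) 0 ''
  14: (2,14) 1 'd'
  15: (14,27) 1 'd'
  16: (27,15) 2 'de'
  17: (15,8) 1 'd'
  18: (8,28) 0 ''
  19: (28,16) 1 'e'
  20: (16,13) 1 'e'
  21: (13,9) 0 ''
  22: (9,6) 2 'fa'
  23: (6,25) 1 'f'
  24: (25,4) 2 'fc'
  25: (4,12) 1 'f'
  26: (12,19) 0 ''
  27: (19,23) 1 'g'
  28: (23,0) 1 'g'
  29: (0,18) 1 'g'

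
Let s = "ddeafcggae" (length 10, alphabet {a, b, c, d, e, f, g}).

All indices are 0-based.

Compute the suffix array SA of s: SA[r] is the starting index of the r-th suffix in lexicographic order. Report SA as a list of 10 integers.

rank→(start, suffix):
  0 → (8, 'ae')
  1 → (3, 'afcggae')
  2 → (5, 'cggae')
  3 → (0, 'ddeafcggae')
  4 → (1, 'deafcggae')
  5 → (9, 'e')
  6 → (2, 'eafcggae')
  7 → (4, 'fcggae')
  8 → (7, 'gae')
  9 → (6, 'ggae')

[8, 3, 5, 0, 1, 9, 2, 4, 7, 6]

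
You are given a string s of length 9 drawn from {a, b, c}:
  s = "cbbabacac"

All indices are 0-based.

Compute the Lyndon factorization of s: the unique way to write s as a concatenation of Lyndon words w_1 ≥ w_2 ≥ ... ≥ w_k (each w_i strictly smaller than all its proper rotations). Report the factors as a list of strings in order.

["c", "b", "b", "abacac"]

emit factor 1: 'c' (i=0, period=1)
emit factor 2: 'b' (i=1, period=1)
emit factor 3: 'b' (i=2, period=1)
emit factor 4: 'abacac' (i=3, period=6)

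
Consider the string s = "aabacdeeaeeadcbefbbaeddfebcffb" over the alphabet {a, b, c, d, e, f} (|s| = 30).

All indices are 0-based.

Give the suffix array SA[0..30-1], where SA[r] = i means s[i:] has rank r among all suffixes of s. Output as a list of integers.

rank→(start, suffix):
  0 → (0, 'aabacdeeaeeadcbefbbaeddfebcffb')
  1 → (1, 'abacdeeaeeadcbefbbaeddfebcffb')
  2 → (3, 'acdeeaeeadcbefbbaeddfebcffb')
  3 → (11, 'adcbefbbaeddfebcffb')
  4 → (19, 'aeddfebcffb')
  5 → (8, 'aeeadcbefbbaeddfebcffb')
  6 → (29, 'b')
  7 → (2, 'bacdeeaeeadcbefbbaeddfebcffb')
  8 → (18, 'baeddfebcffb')
  9 → (17, 'bbaeddfebcffb')
  10 → (25, 'bcffb')
  11 → (14, 'befbbaeddfebcffb')
  12 → (13, 'cbefbbaeddfebcffb')
  13 → (4, 'cdeeaeeadcbefbbaeddfebcffb')
  14 → (26, 'cffb')
  15 → (12, 'dcbefbbaeddfebcffb')
  16 → (21, 'ddfebcffb')
  17 → (5, 'deeaeeadcbefbbaeddfebcffb')
  18 → (22, 'dfebcffb')
  19 → (10, 'eadcbefbbaeddfebcffb')
  20 → (7, 'eaeeadcbefbbaeddfebcffb')
  21 → (24, 'ebcffb')
  22 → (20, 'eddfebcffb')
  23 → (9, 'eeadcbefbbaeddfebcffb')
  24 → (6, 'eeaeeadcbefbbaeddfebcffb')
  25 → (15, 'efbbaeddfebcffb')
  26 → (28, 'fb')
  27 → (16, 'fbbaeddfebcffb')
  28 → (23, 'febcffb')
  29 → (27, 'ffb')

[0, 1, 3, 11, 19, 8, 29, 2, 18, 17, 25, 14, 13, 4, 26, 12, 21, 5, 22, 10, 7, 24, 20, 9, 6, 15, 28, 16, 23, 27]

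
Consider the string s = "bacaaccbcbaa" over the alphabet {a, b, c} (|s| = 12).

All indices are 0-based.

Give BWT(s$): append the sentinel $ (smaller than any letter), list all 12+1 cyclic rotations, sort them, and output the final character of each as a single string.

rank  rotation       last
    0  $bacaaccbcbaa  a
    1  a$bacaaccbcba  a
    2  aa$bacaaccbcb  b
    3  aaccbcbaa$bac  c
    4  acaaccbcbaa$b  b
    5  accbcbaa$baca  a
    6  baa$bacaaccbc  c
    7  bacaaccbcbaa$  $
    8  bcbaa$bacaacc  c
    9  caaccbcbaa$ba  a
   10  cbaa$bacaaccb  b
   11  cbcbaa$bacaac  c
   12  ccbcbaa$bacaa  a

aabcbac$cabca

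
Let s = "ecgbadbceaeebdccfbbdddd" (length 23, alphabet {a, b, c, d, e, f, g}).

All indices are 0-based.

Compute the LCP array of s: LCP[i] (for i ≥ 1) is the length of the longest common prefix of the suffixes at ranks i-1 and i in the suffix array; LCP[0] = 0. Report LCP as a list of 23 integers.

[0, 1, 0, 1, 1, 1, 2, 0, 1, 1, 1, 0, 1, 1, 1, 2, 3, 0, 1, 1, 1, 0, 0]

rank | idx | suffix
   0 |   4 | adbceaeebdccfbbdddd
   1 |   9 | aeebdccfbbdddd
   2 |   3 | badbceaeebdccfbbdddd
   3 |  17 | bbdddd
   4 |   6 | bceaeebdccfbbdddd
   5 |  12 | bdccfbbdddd
   6 |  18 | bdddd
   7 |  14 | ccfbbdddd
   8 |   7 | ceaeebdccfbbdddd
   9 |  15 | cfbbdddd
  10 |   1 | cgbadbceaeebdccfbbdddd
  11 |  22 | d
  12 |   5 | dbceaeebdccfbbdddd
  13 |  13 | dccfbbdddd
  14 |  21 | dd
  15 |  20 | ddd
  16 |  19 | dddd
  17 |   8 | eaeebdccfbbdddd
  18 |  11 | ebdccfbbdddd
  19 |   0 | ecgbadbceaeebdccfbbdddd
  20 |  10 | eebdccfbbdddd
  21 |  16 | fbbdddd
  22 |   2 | gbadbceaeebdccfbbdddd

SA = [4, 9, 3, 17, 6, 12, 18, 14, 7, 15, 1, 22, 5, 13, 21, 20, 19, 8, 11, 0, 10, 16, 2]
rank  pair      lcp
   1  s[4:],s[9:]  1  'a'
   2  s[9:],s[3:]  0  ''
   3  s[3:],s[17:]  1  'b'
   4  s[17:],s[6:]  1  'b'
   5  s[6:],s[12:]  1  'b'
   6  s[12:],s[18:]  2  'bd'
   7  s[18:],s[14:]  0  ''
   8  s[14:],s[7:]  1  'c'
   9  s[7:],s[15:]  1  'c'
  10  s[15:],s[1:]  1  'c'
  11  s[1:],s[22:]  0  ''
  12  s[22:],s[5:]  1  'd'
  13  s[5:],s[13:]  1  'd'
  14  s[13:],s[21:]  1  'd'
  15  s[21:],s[20:]  2  'dd'
  16  s[20:],s[19:]  3  'ddd'
  17  s[19:],s[8:]  0  ''
  18  s[8:],s[11:]  1  'e'
  19  s[11:],s[0:]  1  'e'
  20  s[0:],s[10:]  1  'e'
  21  s[10:],s[16:]  0  ''
  22  s[16:],s[2:]  0  ''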